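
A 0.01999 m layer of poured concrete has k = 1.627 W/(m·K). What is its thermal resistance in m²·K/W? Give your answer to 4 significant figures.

R = L/k = 0.01999/1.627 = 0.012286 m²·K/W

0.01229 m²·K/W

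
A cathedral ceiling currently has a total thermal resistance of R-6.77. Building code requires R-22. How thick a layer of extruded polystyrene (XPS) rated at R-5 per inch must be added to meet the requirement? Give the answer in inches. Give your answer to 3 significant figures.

ΔR = 22 − 6.77 = 15.23 ft²·°F·h/BTU
L = ΔR / (R/in) = 15.23/5 = 3.046 in

3.05 in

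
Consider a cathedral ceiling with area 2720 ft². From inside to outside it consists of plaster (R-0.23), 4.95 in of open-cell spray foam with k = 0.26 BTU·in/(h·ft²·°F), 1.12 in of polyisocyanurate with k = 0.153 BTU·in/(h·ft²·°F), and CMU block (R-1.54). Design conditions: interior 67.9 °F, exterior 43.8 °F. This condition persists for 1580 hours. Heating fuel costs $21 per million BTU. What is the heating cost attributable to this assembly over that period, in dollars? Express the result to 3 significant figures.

4.95/0.26 = 19.04
1.12/0.153 = 7.32
R_total = 0.23 + 19.04 + 7.32 + 1.54 = 28.13 ft²·°F·h/BTU
Q = 2720 × (67.9 − 43.8) / 28.13 = 2330 BTU/h
E = 2330 × 1580 = 3682000 BTU
Cost = 3682000/10⁶ × 21 = $77.32

77.3 dollars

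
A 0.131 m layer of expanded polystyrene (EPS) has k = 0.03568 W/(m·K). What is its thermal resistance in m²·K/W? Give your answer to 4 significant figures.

3.672 m²·K/W

R = L/k = 0.131/0.03568 = 3.6715 m²·K/W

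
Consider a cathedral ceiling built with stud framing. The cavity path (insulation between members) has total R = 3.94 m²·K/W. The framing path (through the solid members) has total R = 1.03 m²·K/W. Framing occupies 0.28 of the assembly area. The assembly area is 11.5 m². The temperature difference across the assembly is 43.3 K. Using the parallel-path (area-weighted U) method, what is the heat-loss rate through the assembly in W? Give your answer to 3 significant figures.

226 W

U_eff = 0.72/3.94 + 0.28/1.03 = 0.1827 + 0.2718 = 0.4546
R_eff = 1/U_eff = 2.2 m²·K/W
Q = 11.5 × 43.3 / 2.2 = 226.4 W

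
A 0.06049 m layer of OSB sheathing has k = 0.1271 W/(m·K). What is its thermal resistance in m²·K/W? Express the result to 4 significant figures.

R = L/k = 0.06049/0.1271 = 0.47592 m²·K/W

0.4759 m²·K/W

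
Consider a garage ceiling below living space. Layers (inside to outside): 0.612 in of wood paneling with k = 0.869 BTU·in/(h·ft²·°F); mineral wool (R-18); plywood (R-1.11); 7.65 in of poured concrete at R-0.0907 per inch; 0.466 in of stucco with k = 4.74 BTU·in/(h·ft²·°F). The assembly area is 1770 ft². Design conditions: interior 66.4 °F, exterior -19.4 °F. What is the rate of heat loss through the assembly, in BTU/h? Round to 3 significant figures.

7370 BTU/h

0.612/0.869 = 0.7043
7.65 × 0.0907 = 0.6939
0.466/4.74 = 0.09831
R_total = 0.7043 + 18 + 1.11 + 0.6939 + 0.09831 = 20.61 ft²·°F·h/BTU
Q = A·ΔT/R = 1770 × (66.4 − (-19.4)) / 20.61 = 7370 BTU/h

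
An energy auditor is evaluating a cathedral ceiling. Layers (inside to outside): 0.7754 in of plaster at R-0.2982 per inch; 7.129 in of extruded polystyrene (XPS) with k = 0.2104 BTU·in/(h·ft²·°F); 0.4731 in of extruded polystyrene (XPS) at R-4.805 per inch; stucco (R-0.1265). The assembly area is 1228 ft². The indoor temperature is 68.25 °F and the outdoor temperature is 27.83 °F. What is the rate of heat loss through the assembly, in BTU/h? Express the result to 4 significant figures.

1359 BTU/h

0.7754 × 0.2982 = 0.23122
7.129/0.2104 = 33.883
0.4731 × 4.805 = 2.2732
R_total = 0.23122 + 33.883 + 2.2732 + 0.1265 = 36.514 ft²·°F·h/BTU
Q = A·ΔT/R = 1228 × (68.25 − 27.83) / 36.514 = 1359.4 BTU/h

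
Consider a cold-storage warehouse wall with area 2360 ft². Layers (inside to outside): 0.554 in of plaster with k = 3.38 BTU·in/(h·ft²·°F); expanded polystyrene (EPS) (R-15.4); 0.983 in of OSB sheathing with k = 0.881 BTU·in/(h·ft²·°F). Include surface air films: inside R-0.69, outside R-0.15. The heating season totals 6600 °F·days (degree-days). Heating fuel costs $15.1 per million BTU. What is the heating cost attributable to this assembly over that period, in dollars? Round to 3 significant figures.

0.554/3.38 = 0.1639
0.983/0.881 = 1.116
R_total = 0.69 + 0.1639 + 15.4 + 1.116 + 0.15 = 17.52 ft²·°F·h/BTU
E = A × HDD × 24 / R = 2360 × 6600 × 24 / 17.52 = 21340000 BTU
Cost = 21340000/10⁶ × 15.1 = $322.2

322 dollars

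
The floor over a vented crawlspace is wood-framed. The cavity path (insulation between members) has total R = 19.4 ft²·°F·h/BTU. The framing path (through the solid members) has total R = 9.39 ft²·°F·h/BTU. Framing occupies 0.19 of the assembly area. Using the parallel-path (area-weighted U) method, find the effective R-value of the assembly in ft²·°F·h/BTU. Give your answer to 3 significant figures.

U_eff = 0.81/19.4 + 0.19/9.39 = 0.04175 + 0.02023 = 0.06199
R_eff = 1/U_eff = 16.13 ft²·°F·h/BTU

16.1 ft²·°F·h/BTU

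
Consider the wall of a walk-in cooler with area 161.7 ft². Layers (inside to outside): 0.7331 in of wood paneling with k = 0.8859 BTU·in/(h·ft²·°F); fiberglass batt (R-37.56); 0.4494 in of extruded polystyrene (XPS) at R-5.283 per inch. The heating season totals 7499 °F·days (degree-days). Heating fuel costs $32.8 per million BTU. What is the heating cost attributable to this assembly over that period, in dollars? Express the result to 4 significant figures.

23.42 dollars

0.7331/0.8859 = 0.82752
0.4494 × 5.283 = 2.3742
R_total = 0.82752 + 37.56 + 2.3742 = 40.762 ft²·°F·h/BTU
E = A × HDD × 24 / R = 161.7 × 7499 × 24 / 40.762 = 713960 BTU
Cost = 713960/10⁶ × 32.8 = $23.418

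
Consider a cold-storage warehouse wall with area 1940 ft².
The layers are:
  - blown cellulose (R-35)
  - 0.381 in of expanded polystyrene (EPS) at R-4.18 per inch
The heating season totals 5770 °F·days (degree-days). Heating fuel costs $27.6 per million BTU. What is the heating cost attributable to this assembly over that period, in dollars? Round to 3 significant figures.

0.381 × 4.18 = 1.593
R_total = 35 + 1.593 = 36.59 ft²·°F·h/BTU
E = A × HDD × 24 / R = 1940 × 5770 × 24 / 36.59 = 7342000 BTU
Cost = 7342000/10⁶ × 27.6 = $202.6

203 dollars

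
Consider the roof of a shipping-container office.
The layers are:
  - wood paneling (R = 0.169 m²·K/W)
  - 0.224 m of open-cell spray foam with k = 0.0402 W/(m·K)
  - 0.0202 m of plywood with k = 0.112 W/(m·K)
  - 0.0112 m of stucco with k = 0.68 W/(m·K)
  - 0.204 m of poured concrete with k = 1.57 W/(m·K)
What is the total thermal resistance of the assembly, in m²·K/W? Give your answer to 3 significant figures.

6.07 m²·K/W

0.224/0.0402 = 5.572
0.0202/0.112 = 0.1804
0.0112/0.68 = 0.01647
0.204/1.57 = 0.1299
R_total = 0.169 + 5.572 + 0.1804 + 0.01647 + 0.1299 = 6.068 m²·K/W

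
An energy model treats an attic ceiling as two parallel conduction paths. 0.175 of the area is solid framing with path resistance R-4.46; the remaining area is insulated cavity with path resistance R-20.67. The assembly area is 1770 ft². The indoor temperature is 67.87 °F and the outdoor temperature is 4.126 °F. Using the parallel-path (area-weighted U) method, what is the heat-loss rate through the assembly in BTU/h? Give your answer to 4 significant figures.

8930 BTU/h

U_eff = 0.825/20.67 + 0.175/4.46 = 0.039913 + 0.039238 = 0.079151
R_eff = 1/U_eff = 12.634 ft²·°F·h/BTU
Q = 1770 × (67.87 − 4.126) / 12.634 = 8930.3 BTU/h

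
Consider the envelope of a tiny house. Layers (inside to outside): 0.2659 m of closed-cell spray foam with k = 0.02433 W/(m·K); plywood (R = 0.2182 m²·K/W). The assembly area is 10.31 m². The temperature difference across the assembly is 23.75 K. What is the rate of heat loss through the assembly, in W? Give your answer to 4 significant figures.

21.97 W

0.2659/0.02433 = 10.929
R_total = 10.929 + 0.2182 = 11.147 m²·K/W
Q = A·ΔT/R = 10.31 × 23.75 / 11.147 = 21.966 W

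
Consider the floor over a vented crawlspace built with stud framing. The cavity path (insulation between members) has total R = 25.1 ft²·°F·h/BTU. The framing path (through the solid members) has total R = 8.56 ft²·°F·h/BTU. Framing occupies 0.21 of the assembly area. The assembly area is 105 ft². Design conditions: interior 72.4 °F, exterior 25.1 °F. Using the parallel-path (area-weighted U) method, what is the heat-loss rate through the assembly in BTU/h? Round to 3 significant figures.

U_eff = 0.79/25.1 + 0.21/8.56 = 0.03147 + 0.02453 = 0.05601
R_eff = 1/U_eff = 17.85 ft²·°F·h/BTU
Q = 105 × (72.4 − 25.1) / 17.85 = 278.2 BTU/h

278 BTU/h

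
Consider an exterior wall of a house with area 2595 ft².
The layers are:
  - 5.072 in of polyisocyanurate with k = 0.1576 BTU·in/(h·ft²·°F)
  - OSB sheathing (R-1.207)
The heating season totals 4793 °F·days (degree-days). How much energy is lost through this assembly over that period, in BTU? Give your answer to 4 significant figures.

5.072/0.1576 = 32.183
R_total = 32.183 + 1.207 = 33.39 ft²·°F·h/BTU
E = A × HDD × 24 / R = 2595 × 4793 × 24 / 33.39 = 8940100 BTU

8940000 BTU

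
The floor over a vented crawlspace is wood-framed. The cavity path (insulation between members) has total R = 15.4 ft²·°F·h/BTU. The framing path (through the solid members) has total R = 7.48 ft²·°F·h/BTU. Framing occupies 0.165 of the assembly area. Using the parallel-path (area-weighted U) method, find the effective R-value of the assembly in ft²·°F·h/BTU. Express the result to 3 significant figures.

13.1 ft²·°F·h/BTU

U_eff = 0.835/15.4 + 0.165/7.48 = 0.05422 + 0.02206 = 0.07628
R_eff = 1/U_eff = 13.11 ft²·°F·h/BTU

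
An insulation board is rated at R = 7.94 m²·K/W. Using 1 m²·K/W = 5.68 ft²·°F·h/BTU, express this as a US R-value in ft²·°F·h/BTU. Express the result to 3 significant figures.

45.1 ft²·°F·h/BTU

R_US = 7.94 × 5.68 = 45.1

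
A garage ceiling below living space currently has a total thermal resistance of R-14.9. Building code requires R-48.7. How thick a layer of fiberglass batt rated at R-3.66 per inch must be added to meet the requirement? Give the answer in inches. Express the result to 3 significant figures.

9.23 in

ΔR = 48.7 − 14.9 = 33.8 ft²·°F·h/BTU
L = ΔR / (R/in) = 33.8/3.66 = 9.235 in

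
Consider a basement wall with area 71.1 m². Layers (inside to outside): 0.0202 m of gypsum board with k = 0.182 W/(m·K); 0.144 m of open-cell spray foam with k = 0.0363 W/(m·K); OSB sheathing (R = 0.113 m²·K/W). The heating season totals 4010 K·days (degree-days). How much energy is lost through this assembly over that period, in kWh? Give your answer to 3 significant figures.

0.0202/0.182 = 0.111
0.144/0.0363 = 3.967
R_total = 0.111 + 3.967 + 0.113 = 4.191 m²·K/W
E = A × HDD × 24 / R / 1000 = 71.1 × 4010 × 24 / 4.191 / 1000 = 1633 kWh

1630 kWh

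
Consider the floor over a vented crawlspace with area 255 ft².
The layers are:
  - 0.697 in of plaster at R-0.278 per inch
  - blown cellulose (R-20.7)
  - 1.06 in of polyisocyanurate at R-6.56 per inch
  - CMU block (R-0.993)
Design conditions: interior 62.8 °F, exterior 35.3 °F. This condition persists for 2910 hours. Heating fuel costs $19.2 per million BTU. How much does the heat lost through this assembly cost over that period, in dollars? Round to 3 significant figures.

13.6 dollars

0.697 × 0.278 = 0.1938
1.06 × 6.56 = 6.954
R_total = 0.1938 + 20.7 + 6.954 + 0.993 = 28.84 ft²·°F·h/BTU
Q = 255 × (62.8 − 35.3) / 28.84 = 243.1 BTU/h
E = 243.1 × 2910 = 707600 BTU
Cost = 707600/10⁶ × 19.2 = $13.59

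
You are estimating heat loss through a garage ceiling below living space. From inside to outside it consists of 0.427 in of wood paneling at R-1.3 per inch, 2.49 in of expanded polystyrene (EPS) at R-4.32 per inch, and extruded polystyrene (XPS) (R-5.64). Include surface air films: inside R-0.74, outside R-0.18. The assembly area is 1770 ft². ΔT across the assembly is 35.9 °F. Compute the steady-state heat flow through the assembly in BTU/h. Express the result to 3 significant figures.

3560 BTU/h

0.427 × 1.3 = 0.5551
2.49 × 4.32 = 10.76
R_total = 0.74 + 0.5551 + 10.76 + 5.64 + 0.18 = 17.87 ft²·°F·h/BTU
Q = A·ΔT/R = 1770 × 35.9 / 17.87 = 3555 BTU/h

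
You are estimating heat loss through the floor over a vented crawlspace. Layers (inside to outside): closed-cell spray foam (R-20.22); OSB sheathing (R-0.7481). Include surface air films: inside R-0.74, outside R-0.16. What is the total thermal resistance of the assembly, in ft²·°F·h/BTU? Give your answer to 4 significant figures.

21.87 ft²·°F·h/BTU

R_total = 0.74 + 20.22 + 0.7481 + 0.16 = 21.868 ft²·°F·h/BTU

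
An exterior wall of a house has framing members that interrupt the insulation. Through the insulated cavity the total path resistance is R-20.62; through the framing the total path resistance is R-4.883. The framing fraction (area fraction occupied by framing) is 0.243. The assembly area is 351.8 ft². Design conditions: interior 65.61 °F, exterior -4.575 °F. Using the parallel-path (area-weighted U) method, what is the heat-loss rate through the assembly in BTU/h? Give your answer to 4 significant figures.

U_eff = 0.757/20.62 + 0.243/4.883 = 0.036712 + 0.049764 = 0.086476
R_eff = 1/U_eff = 11.564 ft²·°F·h/BTU
Q = 351.8 × (65.61 − (-4.575)) / 11.564 = 2135.2 BTU/h

2135 BTU/h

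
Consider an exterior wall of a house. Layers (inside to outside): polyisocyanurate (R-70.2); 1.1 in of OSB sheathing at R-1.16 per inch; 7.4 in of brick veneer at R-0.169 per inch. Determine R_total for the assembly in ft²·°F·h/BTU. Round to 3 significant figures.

1.1 × 1.16 = 1.276
7.4 × 0.169 = 1.251
R_total = 70.2 + 1.276 + 1.251 = 72.73 ft²·°F·h/BTU

72.7 ft²·°F·h/BTU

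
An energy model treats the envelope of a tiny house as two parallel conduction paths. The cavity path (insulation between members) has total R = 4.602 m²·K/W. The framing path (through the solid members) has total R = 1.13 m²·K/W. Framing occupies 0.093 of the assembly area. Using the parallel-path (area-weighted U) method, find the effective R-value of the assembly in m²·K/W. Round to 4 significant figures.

U_eff = 0.907/4.602 + 0.093/1.13 = 0.19709 + 0.082301 = 0.27939
R_eff = 1/U_eff = 3.5792 m²·K/W

3.579 m²·K/W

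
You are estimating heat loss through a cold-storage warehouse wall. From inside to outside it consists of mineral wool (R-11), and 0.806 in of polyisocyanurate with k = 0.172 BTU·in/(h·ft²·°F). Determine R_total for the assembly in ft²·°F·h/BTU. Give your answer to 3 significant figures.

15.7 ft²·°F·h/BTU

0.806/0.172 = 4.686
R_total = 11 + 4.686 = 15.69 ft²·°F·h/BTU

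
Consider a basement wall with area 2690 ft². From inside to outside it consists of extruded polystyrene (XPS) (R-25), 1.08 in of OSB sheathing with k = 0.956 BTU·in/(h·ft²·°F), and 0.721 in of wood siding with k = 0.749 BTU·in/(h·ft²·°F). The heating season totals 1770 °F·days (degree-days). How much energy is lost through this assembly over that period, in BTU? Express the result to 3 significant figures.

4220000 BTU

1.08/0.956 = 1.13
0.721/0.749 = 0.9626
R_total = 25 + 1.13 + 0.9626 = 27.09 ft²·°F·h/BTU
E = A × HDD × 24 / R = 2690 × 1770 × 24 / 27.09 = 4218000 BTU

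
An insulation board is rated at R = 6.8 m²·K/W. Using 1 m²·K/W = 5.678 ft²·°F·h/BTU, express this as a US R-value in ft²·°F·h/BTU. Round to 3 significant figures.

38.6 ft²·°F·h/BTU

R_US = 6.8 × 5.678 = 38.61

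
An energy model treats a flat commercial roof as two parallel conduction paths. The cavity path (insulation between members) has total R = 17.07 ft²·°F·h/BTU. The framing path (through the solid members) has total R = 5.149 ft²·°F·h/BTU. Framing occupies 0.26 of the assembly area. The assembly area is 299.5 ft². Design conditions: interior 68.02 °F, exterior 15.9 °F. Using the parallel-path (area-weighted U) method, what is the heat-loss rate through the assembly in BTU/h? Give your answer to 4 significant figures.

U_eff = 0.74/17.07 + 0.26/5.149 = 0.043351 + 0.050495 = 0.093846
R_eff = 1/U_eff = 10.656 ft²·°F·h/BTU
Q = 299.5 × (68.02 − 15.9) / 10.656 = 1464.9 BTU/h

1465 BTU/h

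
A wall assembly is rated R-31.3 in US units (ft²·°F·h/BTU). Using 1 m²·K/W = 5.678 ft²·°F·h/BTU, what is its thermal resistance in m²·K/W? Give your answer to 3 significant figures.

R_SI = 31.3/5.678 = 5.513

5.51 m²·K/W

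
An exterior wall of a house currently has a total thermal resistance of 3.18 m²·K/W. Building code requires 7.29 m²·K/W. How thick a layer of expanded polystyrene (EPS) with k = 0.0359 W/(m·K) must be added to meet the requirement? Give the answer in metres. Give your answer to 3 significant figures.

0.148 m

ΔR = 7.29 − 3.18 = 4.11 m²·K/W
L = ΔR × k = 4.11 × 0.0359 = 0.1475 m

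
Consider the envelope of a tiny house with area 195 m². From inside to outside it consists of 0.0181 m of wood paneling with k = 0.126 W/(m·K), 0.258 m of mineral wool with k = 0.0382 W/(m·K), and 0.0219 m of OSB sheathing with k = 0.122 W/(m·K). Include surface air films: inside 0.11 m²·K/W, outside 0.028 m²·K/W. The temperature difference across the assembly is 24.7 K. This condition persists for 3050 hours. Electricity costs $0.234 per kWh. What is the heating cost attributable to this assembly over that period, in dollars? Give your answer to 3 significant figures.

0.0181/0.126 = 0.1437
0.258/0.0382 = 6.754
0.0219/0.122 = 0.1795
R_total = 0.11 + 0.1437 + 6.754 + 0.1795 + 0.028 = 7.215 m²·K/W
Q = 195 × 24.7 / 7.215 = 667.6 W
E = 667.6 W × 3050 h / 1000 = 2036 kWh
Cost = 2036 × 0.234 = $476.4

476 dollars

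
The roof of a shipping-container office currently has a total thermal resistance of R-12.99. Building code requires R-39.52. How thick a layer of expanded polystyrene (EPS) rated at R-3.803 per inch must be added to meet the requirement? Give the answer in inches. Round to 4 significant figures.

ΔR = 39.52 − 12.99 = 26.53 ft²·°F·h/BTU
L = ΔR / (R/in) = 26.53/3.803 = 6.9761 in

6.976 in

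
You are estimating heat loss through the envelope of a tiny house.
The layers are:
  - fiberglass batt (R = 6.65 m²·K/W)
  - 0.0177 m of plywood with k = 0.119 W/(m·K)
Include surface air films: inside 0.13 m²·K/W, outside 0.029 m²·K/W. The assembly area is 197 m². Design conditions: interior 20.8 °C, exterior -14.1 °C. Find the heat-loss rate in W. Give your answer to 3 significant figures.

988 W

0.0177/0.119 = 0.1487
R_total = 0.13 + 6.65 + 0.1487 + 0.029 = 6.958 m²·K/W
Q = A·ΔT/R = 197 × (20.8 − (-14.1)) / 6.958 = 988.2 W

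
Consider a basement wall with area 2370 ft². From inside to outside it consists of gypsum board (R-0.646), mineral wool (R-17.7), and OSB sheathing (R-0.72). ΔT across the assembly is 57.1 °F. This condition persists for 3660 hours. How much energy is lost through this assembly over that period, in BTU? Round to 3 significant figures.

26000000 BTU

R_total = 0.646 + 17.7 + 0.72 = 19.07 ft²·°F·h/BTU
Q = 2370 × 57.1 / 19.07 = 7098 BTU/h
E = 7098 × 3660 = 25980000 BTU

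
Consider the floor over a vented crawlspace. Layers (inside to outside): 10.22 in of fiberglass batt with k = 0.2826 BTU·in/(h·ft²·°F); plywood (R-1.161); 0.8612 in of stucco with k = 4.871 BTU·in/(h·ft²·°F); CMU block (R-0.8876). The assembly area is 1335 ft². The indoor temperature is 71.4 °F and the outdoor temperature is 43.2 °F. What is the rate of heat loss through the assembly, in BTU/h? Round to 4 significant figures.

980.7 BTU/h

10.22/0.2826 = 36.164
0.8612/4.871 = 0.1768
R_total = 36.164 + 1.161 + 0.1768 + 0.8876 = 38.39 ft²·°F·h/BTU
Q = A·ΔT/R = 1335 × (71.4 − 43.2) / 38.39 = 980.66 BTU/h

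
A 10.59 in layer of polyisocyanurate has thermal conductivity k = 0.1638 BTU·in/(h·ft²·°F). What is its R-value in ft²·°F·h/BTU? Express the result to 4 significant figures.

R = L/k = 10.59/0.1638 = 64.652 ft²·°F·h/BTU

64.65 ft²·°F·h/BTU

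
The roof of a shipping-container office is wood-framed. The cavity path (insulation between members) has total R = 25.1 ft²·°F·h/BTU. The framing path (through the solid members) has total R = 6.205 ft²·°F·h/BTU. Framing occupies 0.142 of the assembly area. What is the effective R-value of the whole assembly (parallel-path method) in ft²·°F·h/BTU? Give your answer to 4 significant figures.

17.52 ft²·°F·h/BTU

U_eff = 0.858/25.1 + 0.142/6.205 = 0.034183 + 0.022885 = 0.057068
R_eff = 1/U_eff = 17.523 ft²·°F·h/BTU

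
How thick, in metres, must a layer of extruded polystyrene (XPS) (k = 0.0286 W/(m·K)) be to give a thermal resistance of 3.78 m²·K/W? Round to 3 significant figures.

0.108 m

L = R·k = 3.78 × 0.0286 = 0.1081 m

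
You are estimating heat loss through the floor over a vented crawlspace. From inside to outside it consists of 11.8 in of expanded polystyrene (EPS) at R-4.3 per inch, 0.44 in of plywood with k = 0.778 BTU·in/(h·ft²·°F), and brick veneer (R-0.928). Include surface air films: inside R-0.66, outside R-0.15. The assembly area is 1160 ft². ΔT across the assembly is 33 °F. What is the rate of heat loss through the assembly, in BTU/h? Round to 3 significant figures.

722 BTU/h

11.8 × 4.3 = 50.74
0.44/0.778 = 0.5656
R_total = 0.66 + 50.74 + 0.5656 + 0.928 + 0.15 = 53.04 ft²·°F·h/BTU
Q = A·ΔT/R = 1160 × 33 / 53.04 = 721.7 BTU/h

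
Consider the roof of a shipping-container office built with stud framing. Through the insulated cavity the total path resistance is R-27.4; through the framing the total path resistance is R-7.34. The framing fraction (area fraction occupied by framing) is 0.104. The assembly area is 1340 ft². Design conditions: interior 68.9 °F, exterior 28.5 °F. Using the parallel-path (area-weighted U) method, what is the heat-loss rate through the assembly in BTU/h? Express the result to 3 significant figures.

U_eff = 0.896/27.4 + 0.104/7.34 = 0.0327 + 0.01417 = 0.04687
R_eff = 1/U_eff = 21.34 ft²·°F·h/BTU
Q = 1340 × (68.9 − 28.5) / 21.34 = 2537 BTU/h

2540 BTU/h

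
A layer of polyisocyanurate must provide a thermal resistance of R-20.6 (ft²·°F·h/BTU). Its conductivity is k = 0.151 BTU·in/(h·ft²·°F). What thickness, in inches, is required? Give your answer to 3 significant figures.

L = R × k = 20.6 × 0.151 = 3.111 in

3.11 in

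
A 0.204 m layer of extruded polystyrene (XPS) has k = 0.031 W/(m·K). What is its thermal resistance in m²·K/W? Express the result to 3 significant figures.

6.58 m²·K/W

R = L/k = 0.204/0.031 = 6.581 m²·K/W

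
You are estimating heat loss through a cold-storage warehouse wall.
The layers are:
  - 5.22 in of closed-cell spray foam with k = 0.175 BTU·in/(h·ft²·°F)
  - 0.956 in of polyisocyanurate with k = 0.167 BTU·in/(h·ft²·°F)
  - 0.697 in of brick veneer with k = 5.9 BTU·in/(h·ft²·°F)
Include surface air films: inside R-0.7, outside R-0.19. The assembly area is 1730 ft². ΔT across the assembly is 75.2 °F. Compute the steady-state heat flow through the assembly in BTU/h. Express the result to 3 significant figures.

5.22/0.175 = 29.83
0.956/0.167 = 5.725
0.697/5.9 = 0.1181
R_total = 0.7 + 29.83 + 5.725 + 0.1181 + 0.19 = 36.56 ft²·°F·h/BTU
Q = A·ΔT/R = 1730 × 75.2 / 36.56 = 3558 BTU/h

3560 BTU/h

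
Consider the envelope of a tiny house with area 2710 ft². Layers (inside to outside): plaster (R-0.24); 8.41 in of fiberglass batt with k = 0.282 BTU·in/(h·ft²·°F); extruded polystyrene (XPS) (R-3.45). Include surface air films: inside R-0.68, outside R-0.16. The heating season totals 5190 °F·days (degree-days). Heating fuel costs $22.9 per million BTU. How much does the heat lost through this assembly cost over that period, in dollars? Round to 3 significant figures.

8.41/0.282 = 29.82
R_total = 0.68 + 0.24 + 29.82 + 3.45 + 0.16 = 34.35 ft²·°F·h/BTU
E = A × HDD × 24 / R = 2710 × 5190 × 24 / 34.35 = 9826000 BTU
Cost = 9826000/10⁶ × 22.9 = $225

225 dollars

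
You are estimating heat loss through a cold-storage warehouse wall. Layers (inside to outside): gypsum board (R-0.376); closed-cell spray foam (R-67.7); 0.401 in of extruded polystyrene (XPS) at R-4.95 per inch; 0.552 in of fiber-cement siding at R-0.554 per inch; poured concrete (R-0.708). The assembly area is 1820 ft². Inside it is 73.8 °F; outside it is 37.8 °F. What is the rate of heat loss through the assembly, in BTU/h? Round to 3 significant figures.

0.401 × 4.95 = 1.985
0.552 × 0.554 = 0.3058
R_total = 0.376 + 67.7 + 1.985 + 0.3058 + 0.708 = 71.07 ft²·°F·h/BTU
Q = A·ΔT/R = 1820 × (73.8 − 37.8) / 71.07 = 921.8 BTU/h

922 BTU/h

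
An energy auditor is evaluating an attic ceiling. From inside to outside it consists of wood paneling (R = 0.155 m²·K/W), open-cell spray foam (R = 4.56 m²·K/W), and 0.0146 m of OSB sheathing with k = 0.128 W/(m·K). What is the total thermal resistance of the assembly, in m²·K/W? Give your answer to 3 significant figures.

0.0146/0.128 = 0.1141
R_total = 0.155 + 4.56 + 0.1141 = 4.829 m²·K/W

4.83 m²·K/W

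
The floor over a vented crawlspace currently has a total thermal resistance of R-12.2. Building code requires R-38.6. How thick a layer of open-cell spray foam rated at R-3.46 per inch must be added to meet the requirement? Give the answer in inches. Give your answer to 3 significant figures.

7.63 in

ΔR = 38.6 − 12.2 = 26.4 ft²·°F·h/BTU
L = ΔR / (R/in) = 26.4/3.46 = 7.63 in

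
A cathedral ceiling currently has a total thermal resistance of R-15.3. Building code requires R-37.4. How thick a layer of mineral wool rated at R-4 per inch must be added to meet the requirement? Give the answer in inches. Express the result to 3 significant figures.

5.52 in

ΔR = 37.4 − 15.3 = 22.1 ft²·°F·h/BTU
L = ΔR / (R/in) = 22.1/4 = 5.525 in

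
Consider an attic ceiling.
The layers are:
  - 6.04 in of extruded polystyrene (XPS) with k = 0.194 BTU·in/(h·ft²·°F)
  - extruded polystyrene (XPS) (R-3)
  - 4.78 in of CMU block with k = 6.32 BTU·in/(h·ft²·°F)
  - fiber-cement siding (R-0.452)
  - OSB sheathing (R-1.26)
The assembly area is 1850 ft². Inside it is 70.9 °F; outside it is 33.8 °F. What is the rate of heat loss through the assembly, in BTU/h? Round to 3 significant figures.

6.04/0.194 = 31.13
4.78/6.32 = 0.7563
R_total = 31.13 + 3 + 0.7563 + 0.452 + 1.26 = 36.6 ft²·°F·h/BTU
Q = A·ΔT/R = 1850 × (70.9 − 33.8) / 36.6 = 1875 BTU/h

1880 BTU/h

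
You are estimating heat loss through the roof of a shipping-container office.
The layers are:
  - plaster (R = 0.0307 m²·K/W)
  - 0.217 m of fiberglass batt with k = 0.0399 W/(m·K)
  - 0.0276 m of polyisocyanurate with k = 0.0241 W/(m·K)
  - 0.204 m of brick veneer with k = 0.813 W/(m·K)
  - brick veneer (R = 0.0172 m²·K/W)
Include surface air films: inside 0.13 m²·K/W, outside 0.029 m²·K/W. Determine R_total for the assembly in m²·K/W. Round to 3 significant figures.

0.217/0.0399 = 5.439
0.0276/0.0241 = 1.145
0.204/0.813 = 0.2509
R_total = 0.13 + 0.0307 + 5.439 + 1.145 + 0.2509 + 0.0172 + 0.029 = 7.042 m²·K/W

7.04 m²·K/W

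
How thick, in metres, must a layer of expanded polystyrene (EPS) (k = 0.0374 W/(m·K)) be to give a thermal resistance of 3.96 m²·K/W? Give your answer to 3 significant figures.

L = R·k = 3.96 × 0.0374 = 0.1481 m

0.148 m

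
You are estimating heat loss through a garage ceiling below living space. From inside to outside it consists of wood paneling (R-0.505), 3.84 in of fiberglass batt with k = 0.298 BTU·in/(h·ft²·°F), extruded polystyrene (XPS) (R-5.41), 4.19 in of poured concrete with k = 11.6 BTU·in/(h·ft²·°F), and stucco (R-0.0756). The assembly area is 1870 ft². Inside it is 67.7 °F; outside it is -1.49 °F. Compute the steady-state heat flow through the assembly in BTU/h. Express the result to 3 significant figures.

3.84/0.298 = 12.89
4.19/11.6 = 0.3612
R_total = 0.505 + 12.89 + 5.41 + 0.3612 + 0.0756 = 19.24 ft²·°F·h/BTU
Q = A·ΔT/R = 1870 × (67.7 − (-1.49)) / 19.24 = 6726 BTU/h

6730 BTU/h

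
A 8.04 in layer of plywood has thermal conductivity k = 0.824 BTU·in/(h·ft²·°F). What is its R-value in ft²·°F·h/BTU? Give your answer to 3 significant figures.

9.76 ft²·°F·h/BTU

R = L/k = 8.04/0.824 = 9.757 ft²·°F·h/BTU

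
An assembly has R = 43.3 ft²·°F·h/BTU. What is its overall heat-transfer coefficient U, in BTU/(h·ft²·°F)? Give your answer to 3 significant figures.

U = 1/R = 1/43.3 = 0.02309

0.0231 BTU/(h·ft²·°F)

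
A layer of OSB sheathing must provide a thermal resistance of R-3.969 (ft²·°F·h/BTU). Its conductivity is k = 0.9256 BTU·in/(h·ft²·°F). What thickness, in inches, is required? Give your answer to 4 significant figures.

3.674 in

L = R × k = 3.969 × 0.9256 = 3.6737 in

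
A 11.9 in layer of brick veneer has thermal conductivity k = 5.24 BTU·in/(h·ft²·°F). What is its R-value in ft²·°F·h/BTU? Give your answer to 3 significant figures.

2.27 ft²·°F·h/BTU

R = L/k = 11.9/5.24 = 2.271 ft²·°F·h/BTU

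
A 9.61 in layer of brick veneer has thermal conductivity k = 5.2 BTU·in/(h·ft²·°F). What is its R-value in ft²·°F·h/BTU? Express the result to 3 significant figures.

R = L/k = 9.61/5.2 = 1.848 ft²·°F·h/BTU

1.85 ft²·°F·h/BTU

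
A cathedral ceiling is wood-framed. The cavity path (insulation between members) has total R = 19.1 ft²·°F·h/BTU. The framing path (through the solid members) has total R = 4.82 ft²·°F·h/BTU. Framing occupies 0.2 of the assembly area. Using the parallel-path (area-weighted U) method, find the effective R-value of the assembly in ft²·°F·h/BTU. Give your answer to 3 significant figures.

12.0 ft²·°F·h/BTU

U_eff = 0.8/19.1 + 0.2/4.82 = 0.04188 + 0.04149 = 0.08338
R_eff = 1/U_eff = 11.99 ft²·°F·h/BTU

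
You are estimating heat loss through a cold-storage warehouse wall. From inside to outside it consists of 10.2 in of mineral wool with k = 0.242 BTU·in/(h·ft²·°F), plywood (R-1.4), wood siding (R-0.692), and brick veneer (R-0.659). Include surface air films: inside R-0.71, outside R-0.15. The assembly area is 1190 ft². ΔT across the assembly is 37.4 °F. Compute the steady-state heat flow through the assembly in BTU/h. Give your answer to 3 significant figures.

973 BTU/h

10.2/0.242 = 42.15
R_total = 0.71 + 42.15 + 1.4 + 0.692 + 0.659 + 0.15 = 45.76 ft²·°F·h/BTU
Q = A·ΔT/R = 1190 × 37.4 / 45.76 = 972.6 BTU/h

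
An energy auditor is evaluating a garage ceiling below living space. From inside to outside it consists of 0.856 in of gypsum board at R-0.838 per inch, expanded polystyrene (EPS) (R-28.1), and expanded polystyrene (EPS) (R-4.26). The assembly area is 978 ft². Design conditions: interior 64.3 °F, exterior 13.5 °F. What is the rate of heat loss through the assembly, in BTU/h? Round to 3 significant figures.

1500 BTU/h

0.856 × 0.838 = 0.7173
R_total = 0.7173 + 28.1 + 4.26 = 33.08 ft²·°F·h/BTU
Q = A·ΔT/R = 978 × (64.3 − 13.5) / 33.08 = 1502 BTU/h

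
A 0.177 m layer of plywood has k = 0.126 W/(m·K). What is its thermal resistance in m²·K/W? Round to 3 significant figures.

R = L/k = 0.177/0.126 = 1.405 m²·K/W

1.40 m²·K/W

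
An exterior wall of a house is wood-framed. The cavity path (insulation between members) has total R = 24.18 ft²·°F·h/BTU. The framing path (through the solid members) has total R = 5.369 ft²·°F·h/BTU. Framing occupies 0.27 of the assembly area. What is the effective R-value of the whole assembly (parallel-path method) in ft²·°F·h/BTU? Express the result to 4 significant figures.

12.43 ft²·°F·h/BTU

U_eff = 0.73/24.18 + 0.27/5.369 = 0.03019 + 0.050289 = 0.080479
R_eff = 1/U_eff = 12.426 ft²·°F·h/BTU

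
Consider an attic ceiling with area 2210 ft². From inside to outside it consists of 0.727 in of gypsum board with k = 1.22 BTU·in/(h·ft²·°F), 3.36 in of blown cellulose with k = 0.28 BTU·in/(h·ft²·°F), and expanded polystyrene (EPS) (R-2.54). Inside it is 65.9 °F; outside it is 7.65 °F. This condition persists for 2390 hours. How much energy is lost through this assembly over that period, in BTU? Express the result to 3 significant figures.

20300000 BTU

0.727/1.22 = 0.5959
3.36/0.28 = 12
R_total = 0.5959 + 12 + 2.54 = 15.14 ft²·°F·h/BTU
Q = 2210 × (65.9 − 7.65) / 15.14 = 8505 BTU/h
E = 8505 × 2390 = 20330000 BTU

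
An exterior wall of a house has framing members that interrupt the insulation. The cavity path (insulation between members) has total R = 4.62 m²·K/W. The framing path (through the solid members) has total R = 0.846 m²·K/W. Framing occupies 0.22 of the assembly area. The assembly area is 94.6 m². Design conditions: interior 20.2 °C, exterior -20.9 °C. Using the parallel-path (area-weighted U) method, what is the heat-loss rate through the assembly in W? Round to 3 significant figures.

U_eff = 0.78/4.62 + 0.22/0.846 = 0.1688 + 0.26 = 0.4289
R_eff = 1/U_eff = 2.332 m²·K/W
Q = 94.6 × (20.2 − (-20.9)) / 2.332 = 1668 W

1670 W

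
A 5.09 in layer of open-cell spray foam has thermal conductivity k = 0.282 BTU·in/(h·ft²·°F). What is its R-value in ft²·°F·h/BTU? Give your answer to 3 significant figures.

18.0 ft²·°F·h/BTU

R = L/k = 5.09/0.282 = 18.05 ft²·°F·h/BTU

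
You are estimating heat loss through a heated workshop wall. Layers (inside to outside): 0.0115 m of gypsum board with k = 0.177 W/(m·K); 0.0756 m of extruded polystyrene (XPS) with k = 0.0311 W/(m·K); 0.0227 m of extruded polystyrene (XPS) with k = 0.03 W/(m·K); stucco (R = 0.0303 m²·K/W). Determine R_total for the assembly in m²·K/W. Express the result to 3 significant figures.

0.0115/0.177 = 0.06497
0.0756/0.0311 = 2.431
0.0227/0.03 = 0.7567
R_total = 0.06497 + 2.431 + 0.7567 + 0.0303 = 3.283 m²·K/W

3.28 m²·K/W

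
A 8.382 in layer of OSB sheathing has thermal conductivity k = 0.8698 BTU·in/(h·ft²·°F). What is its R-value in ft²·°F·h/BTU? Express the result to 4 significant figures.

9.637 ft²·°F·h/BTU

R = L/k = 8.382/0.8698 = 9.6367 ft²·°F·h/BTU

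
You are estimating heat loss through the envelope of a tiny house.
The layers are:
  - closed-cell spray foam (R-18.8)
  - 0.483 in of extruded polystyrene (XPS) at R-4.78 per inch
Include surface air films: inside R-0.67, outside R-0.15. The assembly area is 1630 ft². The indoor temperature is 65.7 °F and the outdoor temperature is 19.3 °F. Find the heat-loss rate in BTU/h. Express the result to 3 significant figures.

3450 BTU/h

0.483 × 4.78 = 2.309
R_total = 0.67 + 18.8 + 2.309 + 0.15 = 21.93 ft²·°F·h/BTU
Q = A·ΔT/R = 1630 × (65.7 − 19.3) / 21.93 = 3449 BTU/h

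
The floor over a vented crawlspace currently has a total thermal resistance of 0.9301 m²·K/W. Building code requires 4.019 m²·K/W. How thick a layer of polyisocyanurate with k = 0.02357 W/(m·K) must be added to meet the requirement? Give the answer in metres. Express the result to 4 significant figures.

ΔR = 4.019 − 0.9301 = 3.0889 m²·K/W
L = ΔR × k = 3.0889 × 0.02357 = 0.072805 m

0.07281 m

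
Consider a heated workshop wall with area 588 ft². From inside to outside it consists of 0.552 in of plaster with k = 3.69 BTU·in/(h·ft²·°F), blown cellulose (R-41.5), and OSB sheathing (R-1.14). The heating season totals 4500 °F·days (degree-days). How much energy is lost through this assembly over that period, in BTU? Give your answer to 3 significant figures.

0.552/3.69 = 0.1496
R_total = 0.1496 + 41.5 + 1.14 = 42.79 ft²·°F·h/BTU
E = A × HDD × 24 / R = 588 × 4500 × 24 / 42.79 = 1484000 BTU

1480000 BTU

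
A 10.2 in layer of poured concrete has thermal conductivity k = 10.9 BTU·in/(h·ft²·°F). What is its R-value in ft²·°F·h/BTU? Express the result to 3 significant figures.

R = L/k = 10.2/10.9 = 0.9358 ft²·°F·h/BTU

0.936 ft²·°F·h/BTU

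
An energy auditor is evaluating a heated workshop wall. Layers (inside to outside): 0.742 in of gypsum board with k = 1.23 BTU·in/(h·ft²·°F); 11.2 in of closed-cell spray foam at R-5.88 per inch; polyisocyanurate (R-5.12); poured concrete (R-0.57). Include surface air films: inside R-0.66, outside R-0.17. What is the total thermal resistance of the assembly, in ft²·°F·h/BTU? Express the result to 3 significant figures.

0.742/1.23 = 0.6033
11.2 × 5.88 = 65.86
R_total = 0.66 + 0.6033 + 65.86 + 5.12 + 0.57 + 0.17 = 72.98 ft²·°F·h/BTU

73.0 ft²·°F·h/BTU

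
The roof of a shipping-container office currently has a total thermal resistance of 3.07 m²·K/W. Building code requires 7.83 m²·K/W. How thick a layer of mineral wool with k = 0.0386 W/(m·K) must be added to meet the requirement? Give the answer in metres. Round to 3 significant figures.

ΔR = 7.83 − 3.07 = 4.76 m²·K/W
L = ΔR × k = 4.76 × 0.0386 = 0.1837 m

0.184 m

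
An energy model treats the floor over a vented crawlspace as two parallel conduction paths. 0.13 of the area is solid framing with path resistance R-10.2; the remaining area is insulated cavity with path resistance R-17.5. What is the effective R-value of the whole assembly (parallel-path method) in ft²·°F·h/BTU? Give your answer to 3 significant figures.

U_eff = 0.87/17.5 + 0.13/10.2 = 0.04971 + 0.01275 = 0.06246
R_eff = 1/U_eff = 16.01 ft²·°F·h/BTU

16.0 ft²·°F·h/BTU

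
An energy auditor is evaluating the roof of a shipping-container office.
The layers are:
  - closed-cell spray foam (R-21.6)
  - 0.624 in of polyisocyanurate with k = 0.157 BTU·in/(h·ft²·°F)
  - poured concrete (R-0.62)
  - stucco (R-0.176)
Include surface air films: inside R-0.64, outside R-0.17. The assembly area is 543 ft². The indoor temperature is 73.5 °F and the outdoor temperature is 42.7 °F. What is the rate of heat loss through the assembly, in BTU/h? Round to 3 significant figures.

615 BTU/h

0.624/0.157 = 3.975
R_total = 0.64 + 21.6 + 3.975 + 0.62 + 0.176 + 0.17 = 27.18 ft²·°F·h/BTU
Q = A·ΔT/R = 543 × (73.5 − 42.7) / 27.18 = 615.3 BTU/h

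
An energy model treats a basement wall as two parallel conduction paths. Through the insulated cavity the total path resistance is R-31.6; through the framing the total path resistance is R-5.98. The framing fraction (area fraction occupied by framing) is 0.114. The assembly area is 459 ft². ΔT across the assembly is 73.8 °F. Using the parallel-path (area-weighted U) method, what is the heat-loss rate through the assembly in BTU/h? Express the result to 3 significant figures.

U_eff = 0.886/31.6 + 0.114/5.98 = 0.02804 + 0.01906 = 0.0471
R_eff = 1/U_eff = 21.23 ft²·°F·h/BTU
Q = 459 × 73.8 / 21.23 = 1596 BTU/h

1600 BTU/h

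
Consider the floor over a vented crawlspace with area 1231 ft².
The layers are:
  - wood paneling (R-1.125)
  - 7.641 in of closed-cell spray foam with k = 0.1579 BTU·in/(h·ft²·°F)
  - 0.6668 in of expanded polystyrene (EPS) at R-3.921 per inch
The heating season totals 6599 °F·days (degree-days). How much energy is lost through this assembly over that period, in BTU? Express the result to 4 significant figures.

3740000 BTU

7.641/0.1579 = 48.391
0.6668 × 3.921 = 2.6145
R_total = 1.125 + 48.391 + 2.6145 = 52.131 ft²·°F·h/BTU
E = A × HDD × 24 / R = 1231 × 6599 × 24 / 52.131 = 3739800 BTU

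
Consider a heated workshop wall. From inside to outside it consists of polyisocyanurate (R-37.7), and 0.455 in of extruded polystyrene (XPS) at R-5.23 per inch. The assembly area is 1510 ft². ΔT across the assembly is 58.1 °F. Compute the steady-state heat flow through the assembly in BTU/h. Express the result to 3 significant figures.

0.455 × 5.23 = 2.38
R_total = 37.7 + 2.38 = 40.08 ft²·°F·h/BTU
Q = A·ΔT/R = 1510 × 58.1 / 40.08 = 2189 BTU/h

2190 BTU/h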